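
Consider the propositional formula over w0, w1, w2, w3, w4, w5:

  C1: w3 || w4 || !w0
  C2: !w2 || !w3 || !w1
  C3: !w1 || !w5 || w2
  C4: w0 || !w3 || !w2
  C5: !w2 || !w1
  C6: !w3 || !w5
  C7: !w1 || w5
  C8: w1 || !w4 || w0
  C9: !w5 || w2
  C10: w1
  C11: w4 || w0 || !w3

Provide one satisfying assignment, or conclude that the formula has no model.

UNSATISFIABLE

From the singleton clause (w1), w1 = true.
From the singleton clause (!w2), w2 = false.
From the singleton clause (!w5), w5 = false.
But (w5) is also a unit clause — contradiction.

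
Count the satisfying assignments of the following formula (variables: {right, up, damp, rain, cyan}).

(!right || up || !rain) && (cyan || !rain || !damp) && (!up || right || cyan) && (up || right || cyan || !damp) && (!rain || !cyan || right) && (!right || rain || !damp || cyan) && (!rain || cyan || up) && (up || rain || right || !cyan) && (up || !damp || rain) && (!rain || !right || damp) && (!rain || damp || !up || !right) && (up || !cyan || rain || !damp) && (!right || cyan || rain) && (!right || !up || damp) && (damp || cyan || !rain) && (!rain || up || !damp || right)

There are 2^5 = 32 truth assignments over (right, up, damp, rain, cyan).
Split on damp. With damp = true, the clauses containing damp are satisfied and !damp drops from the rest; 3 of the 2^4 = 16 assignments to the other variables satisfy what remains.
With damp = false, by the same count on the reduced clause set, 3 assignments work.
(One model: right=F, up=F, damp=F, rain=F, cyan=F.)
Total: 3 + 3 = 6.

6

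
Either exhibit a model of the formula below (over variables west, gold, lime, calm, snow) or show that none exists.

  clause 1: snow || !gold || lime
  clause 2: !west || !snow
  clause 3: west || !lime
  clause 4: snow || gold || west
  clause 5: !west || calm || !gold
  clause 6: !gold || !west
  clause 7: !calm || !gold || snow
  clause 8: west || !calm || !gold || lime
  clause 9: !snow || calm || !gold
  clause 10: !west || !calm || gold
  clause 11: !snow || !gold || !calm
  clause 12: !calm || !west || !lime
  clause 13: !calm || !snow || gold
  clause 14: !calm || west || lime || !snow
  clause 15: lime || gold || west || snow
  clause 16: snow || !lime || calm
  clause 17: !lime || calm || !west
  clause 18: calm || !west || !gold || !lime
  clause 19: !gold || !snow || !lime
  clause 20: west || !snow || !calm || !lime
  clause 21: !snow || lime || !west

west=true,  gold=false,  lime=false,  calm=false,  snow=false

Suppose west = true.
Unit clause (!snow) forces snow = false.
Unit clause (!gold) forces gold = false.
Unit clause (!calm) forces calm = false.
Unit clause (!lime) forces lime = false.
This assignment satisfies each clause.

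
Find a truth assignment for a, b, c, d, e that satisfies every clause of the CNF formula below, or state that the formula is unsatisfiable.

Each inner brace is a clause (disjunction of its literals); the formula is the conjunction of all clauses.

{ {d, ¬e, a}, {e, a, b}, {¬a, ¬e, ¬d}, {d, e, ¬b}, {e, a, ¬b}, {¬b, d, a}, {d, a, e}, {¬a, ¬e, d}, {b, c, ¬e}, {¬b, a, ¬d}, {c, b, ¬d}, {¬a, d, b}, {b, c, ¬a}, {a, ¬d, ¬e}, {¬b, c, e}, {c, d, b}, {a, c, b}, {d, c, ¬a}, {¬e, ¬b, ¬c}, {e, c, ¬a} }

Suppose d = True.
Suppose a = True.
Unit clause (¬e) forces e = False.
Unit clause (c) forces c = True.
All clauses hold; b can take either value.

a ↦ True,  b ↦ True,  c ↦ True,  d ↦ True,  e ↦ False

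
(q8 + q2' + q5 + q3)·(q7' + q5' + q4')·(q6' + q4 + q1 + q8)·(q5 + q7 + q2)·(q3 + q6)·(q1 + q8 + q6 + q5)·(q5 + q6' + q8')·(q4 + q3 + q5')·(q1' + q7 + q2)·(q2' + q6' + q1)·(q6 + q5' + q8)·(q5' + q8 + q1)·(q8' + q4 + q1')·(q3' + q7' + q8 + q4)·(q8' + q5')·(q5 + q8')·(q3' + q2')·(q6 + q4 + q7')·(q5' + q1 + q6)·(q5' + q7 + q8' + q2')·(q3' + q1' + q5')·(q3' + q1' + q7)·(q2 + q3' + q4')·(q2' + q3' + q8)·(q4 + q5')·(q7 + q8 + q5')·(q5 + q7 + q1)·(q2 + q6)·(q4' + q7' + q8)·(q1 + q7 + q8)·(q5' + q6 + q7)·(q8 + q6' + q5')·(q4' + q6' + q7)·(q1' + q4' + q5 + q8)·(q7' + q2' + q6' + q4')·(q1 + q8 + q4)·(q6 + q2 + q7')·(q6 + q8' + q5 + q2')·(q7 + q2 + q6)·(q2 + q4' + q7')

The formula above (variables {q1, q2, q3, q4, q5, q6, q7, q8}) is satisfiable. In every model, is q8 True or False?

False

Suppose q8 = 1.
The clause (q5') is unit, so q5 = 0.
Now (q5) is unsatisfied and unit — conflict.
So every satisfying assignment has q8 = False.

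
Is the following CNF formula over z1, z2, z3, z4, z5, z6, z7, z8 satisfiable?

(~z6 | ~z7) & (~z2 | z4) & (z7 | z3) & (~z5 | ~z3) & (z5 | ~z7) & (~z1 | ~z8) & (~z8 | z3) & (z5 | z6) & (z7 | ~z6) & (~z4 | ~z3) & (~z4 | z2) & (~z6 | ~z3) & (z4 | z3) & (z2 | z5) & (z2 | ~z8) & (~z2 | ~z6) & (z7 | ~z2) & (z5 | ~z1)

Try z6 = 0.
(z5) alone gives z5 = 1.
(~z3) alone gives z3 = 0.
(z7) alone gives z7 = 1.
(~z8) alone gives z8 = 0.
(z4) alone gives z4 = 1.
(z2) alone gives z2 = 1.
Every clause is now satisfied; z1 is unconstrained.
A satisfying assignment: z1: 1,  z2: 1,  z3: 0,  z4: 1,  z5: 1,  z6: 0,  z7: 1,  z8: 0.

Satisfiable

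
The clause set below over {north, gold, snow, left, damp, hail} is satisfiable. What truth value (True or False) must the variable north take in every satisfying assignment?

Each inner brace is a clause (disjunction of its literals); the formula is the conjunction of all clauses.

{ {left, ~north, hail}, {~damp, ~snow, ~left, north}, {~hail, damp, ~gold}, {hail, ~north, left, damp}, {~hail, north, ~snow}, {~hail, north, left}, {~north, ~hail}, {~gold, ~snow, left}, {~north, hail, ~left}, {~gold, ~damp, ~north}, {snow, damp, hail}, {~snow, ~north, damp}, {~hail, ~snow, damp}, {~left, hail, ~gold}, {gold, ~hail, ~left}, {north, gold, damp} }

False

Suppose north = 1.
(~hail) alone gives hail = 0.
(left) alone gives left = 1.
But (~left) is also a unit clause — contradiction.
So every satisfying assignment has north = False.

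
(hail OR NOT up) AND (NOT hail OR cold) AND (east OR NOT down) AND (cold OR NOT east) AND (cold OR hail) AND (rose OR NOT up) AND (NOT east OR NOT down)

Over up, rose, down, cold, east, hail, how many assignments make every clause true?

10

There are 2^6 = 64 truth assignments over (up, rose, down, cold, east, hail).
Split on down. With down = true, the clauses containing down are satisfied and NOT down drops from the rest; 0 of the 2^5 = 32 assignments to the other variables satisfy what remains.
With down = false, by the same count on the reduced clause set, 10 assignments work.
Total: 0 + 10 = 10.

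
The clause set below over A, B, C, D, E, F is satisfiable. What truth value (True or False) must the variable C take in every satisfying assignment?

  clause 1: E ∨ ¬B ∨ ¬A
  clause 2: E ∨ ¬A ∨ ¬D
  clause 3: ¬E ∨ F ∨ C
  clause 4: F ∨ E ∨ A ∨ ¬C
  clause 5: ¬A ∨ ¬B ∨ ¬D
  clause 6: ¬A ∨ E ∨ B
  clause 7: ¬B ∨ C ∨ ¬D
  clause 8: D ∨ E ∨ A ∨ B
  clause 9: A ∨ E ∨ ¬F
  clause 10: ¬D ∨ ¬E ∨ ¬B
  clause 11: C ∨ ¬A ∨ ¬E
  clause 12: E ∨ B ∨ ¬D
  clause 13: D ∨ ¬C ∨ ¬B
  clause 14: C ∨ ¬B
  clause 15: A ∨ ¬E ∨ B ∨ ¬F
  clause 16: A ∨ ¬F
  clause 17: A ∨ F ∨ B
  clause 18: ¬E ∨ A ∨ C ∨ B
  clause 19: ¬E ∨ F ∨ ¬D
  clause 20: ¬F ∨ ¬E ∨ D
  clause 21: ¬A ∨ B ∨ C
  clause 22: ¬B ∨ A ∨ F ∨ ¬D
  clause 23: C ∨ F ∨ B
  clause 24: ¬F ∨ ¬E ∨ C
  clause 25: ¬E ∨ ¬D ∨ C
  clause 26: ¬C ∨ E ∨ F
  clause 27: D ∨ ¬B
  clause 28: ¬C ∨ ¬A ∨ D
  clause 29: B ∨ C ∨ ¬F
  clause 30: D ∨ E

Suppose C = False.
Unit clause (¬B) forces B = False.
Unit clause (¬A) forces A = False.
Unit clause (¬F) forces F = False.
That conflicts with the unit clause (F).
So every satisfying assignment has C = True.

True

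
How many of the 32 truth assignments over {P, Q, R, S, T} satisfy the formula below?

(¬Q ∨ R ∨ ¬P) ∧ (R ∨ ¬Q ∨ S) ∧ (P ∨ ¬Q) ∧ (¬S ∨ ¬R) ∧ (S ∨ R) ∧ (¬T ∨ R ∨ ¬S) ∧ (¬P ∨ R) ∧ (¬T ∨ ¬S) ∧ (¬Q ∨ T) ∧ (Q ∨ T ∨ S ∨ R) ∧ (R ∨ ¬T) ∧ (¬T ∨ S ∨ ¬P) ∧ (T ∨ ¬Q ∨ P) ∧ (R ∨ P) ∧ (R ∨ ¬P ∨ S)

There are 2^5 = 32 truth assignments over (P, Q, R, S, T).
Split on S. With S = True, the clauses containing S are satisfied and ¬S drops from the rest; 0 of the 2^4 = 16 assignments to the other variables satisfy what remains.
With S = False, by the same count on the reduced clause set, 3 assignments work.
Total: 0 + 3 = 3.

3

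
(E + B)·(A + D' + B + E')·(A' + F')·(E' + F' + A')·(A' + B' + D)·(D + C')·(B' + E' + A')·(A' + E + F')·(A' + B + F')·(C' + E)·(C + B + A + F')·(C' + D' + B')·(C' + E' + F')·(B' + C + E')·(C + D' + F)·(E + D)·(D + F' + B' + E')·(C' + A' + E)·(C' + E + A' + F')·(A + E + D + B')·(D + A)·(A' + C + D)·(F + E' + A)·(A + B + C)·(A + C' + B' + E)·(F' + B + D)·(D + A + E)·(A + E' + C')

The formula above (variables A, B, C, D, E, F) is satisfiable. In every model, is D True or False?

True

Suppose D = 0.
From the singleton clause (C'), C = 0.
From the singleton clause (E), E = 1.
From the singleton clause (B'), B = 0.
From the singleton clause (A), A = 1.
Now (A') is unsatisfied and unit — conflict.
So every satisfying assignment has D = True.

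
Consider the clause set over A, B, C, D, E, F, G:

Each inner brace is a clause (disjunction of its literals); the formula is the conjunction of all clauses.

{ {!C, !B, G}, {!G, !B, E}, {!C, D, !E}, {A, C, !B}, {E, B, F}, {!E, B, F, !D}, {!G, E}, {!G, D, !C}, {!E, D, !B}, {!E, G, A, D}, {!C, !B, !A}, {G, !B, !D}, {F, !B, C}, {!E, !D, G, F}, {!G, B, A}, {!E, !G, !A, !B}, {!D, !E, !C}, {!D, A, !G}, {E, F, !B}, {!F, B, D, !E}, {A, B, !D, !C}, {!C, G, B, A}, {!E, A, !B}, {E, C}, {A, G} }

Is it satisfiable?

Suppose G = false.
Unit clause (A) forces A = true.
Suppose C = false.
Unit clause (E) forces E = true.
Suppose D = false.
Unit clause (!B) forces B = false.
Unit clause (!F) forces F = false.
Every clause now holds.
A satisfying assignment: A=true,  B=false,  C=false,  D=false,  E=true,  F=false,  G=false.

Satisfiable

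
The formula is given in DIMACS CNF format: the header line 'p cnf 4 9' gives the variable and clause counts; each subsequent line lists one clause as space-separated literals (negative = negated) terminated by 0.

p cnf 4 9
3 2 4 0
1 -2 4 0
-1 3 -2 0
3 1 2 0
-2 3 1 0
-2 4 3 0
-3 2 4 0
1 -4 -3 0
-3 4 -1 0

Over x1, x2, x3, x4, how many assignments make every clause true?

3

There are 2^4 = 16 truth assignments over (x1, x2, x3, x4).
Check each against the 9 clauses (columns in the order x1, x2, x3, x4):
  F F F F  ✗ fails (x3 ∨ x2 ∨ x4)
  F F F T  ✗ fails (x3 ∨ x1 ∨ x2)
  F F T F  ✗ fails (¬x3 ∨ x2 ∨ x4)
  F F T T  ✗ fails (x1 ∨ ¬x4 ∨ ¬x3)
  F T F F  ✗ fails (x1 ∨ ¬x2 ∨ x4)
  F T F T  ✗ fails (¬x2 ∨ x3 ∨ x1)
  F T T F  ✗ fails (x1 ∨ ¬x2 ∨ x4)
  F T T T  ✗ fails (x1 ∨ ¬x4 ∨ ¬x3)
  T F F F  ✗ fails (x3 ∨ x2 ∨ x4)
  T F F T  ✓ satisfies all
  T F T F  ✗ fails (¬x3 ∨ x2 ∨ x4)
  T F T T  ✓ satisfies all
  T T F F  ✗ fails (¬x1 ∨ x3 ∨ ¬x2)
  T T F T  ✗ fails (¬x1 ∨ x3 ∨ ¬x2)
  T T T F  ✗ fails (¬x3 ∨ x4 ∨ ¬x1)
  T T T T  ✓ satisfies all
3 of the 16 rows are models.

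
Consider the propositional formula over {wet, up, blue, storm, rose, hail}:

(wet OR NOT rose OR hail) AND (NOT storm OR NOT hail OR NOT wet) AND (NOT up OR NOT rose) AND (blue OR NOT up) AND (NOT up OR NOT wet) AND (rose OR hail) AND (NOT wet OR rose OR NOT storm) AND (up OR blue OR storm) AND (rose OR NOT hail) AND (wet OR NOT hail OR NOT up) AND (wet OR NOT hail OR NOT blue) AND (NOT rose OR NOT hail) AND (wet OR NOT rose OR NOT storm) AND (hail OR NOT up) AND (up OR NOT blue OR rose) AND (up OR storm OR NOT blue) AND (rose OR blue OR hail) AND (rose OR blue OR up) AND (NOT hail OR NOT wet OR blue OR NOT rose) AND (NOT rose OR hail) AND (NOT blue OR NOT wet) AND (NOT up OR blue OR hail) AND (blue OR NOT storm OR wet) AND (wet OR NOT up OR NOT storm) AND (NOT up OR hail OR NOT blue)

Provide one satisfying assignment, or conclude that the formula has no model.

Case up = false:
Case rose = true:
The clause (NOT hail) is unit, so hail = false.
But (hail) is also a unit clause — contradiction.
Backtrack on rose: now try rose = false.
The clause (hail) is unit, so hail = true.
But (NOT hail) is also a unit clause — contradiction.
Either choice for rose ends in contradiction.
Backtrack on up: now try up = true.
The clause (NOT rose) is unit, so rose = false.
The clause (blue) is unit, so blue = true.
The clause (NOT wet) is unit, so wet = false.
The clause (hail) is unit, so hail = true.
But (NOT hail) is also a unit clause — contradiction.
Either choice for up ends in contradiction.

UNSATISFIABLE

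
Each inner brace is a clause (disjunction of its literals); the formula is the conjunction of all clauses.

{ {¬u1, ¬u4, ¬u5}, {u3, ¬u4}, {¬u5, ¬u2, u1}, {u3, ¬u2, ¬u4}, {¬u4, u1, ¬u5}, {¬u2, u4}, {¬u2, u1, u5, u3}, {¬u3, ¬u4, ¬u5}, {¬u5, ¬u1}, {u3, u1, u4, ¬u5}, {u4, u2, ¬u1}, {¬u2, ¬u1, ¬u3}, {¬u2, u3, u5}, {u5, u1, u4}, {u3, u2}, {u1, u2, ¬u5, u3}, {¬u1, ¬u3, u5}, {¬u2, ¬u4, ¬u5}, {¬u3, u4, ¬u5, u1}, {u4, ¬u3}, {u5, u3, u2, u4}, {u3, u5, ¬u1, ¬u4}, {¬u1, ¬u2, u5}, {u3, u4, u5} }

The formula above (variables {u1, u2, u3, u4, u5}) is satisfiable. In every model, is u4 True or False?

Suppose u4 = False.
From the singleton clause (¬u2), u2 = False.
From the singleton clause (¬u1), u1 = False.
From the singleton clause (u5), u5 = True.
From the singleton clause (u3), u3 = True.
That conflicts with the unit clause (¬u3).
So every satisfying assignment has u4 = True.

True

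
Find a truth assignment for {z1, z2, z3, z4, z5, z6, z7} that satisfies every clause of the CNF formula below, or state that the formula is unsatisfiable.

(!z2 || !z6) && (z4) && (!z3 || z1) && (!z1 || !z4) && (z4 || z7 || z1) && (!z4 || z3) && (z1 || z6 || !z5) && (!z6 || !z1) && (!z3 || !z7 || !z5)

UNSATISFIABLE

(z4) alone gives z4 = true.
(!z1) alone gives z1 = false.
(!z3) alone gives z3 = false.
Now (z3) is unsatisfied and unit — conflict.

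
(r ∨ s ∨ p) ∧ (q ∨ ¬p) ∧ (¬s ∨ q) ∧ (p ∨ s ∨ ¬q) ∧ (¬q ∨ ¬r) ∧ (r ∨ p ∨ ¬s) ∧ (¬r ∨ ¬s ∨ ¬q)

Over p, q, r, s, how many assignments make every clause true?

3

There are 2^4 = 16 truth assignments over (p, q, r, s).
Check each against the 7 clauses (columns in the order p, q, r, s):
  F F F F  ✗ fails (r ∨ s ∨ p)
  F F F T  ✗ fails (¬s ∨ q)
  F F T F  ✓ satisfies all
  F F T T  ✗ fails (¬s ∨ q)
  F T F F  ✗ fails (r ∨ s ∨ p)
  F T F T  ✗ fails (r ∨ p ∨ ¬s)
  F T T F  ✗ fails (p ∨ s ∨ ¬q)
  F T T T  ✗ fails (¬q ∨ ¬r)
  T F F F  ✗ fails (q ∨ ¬p)
  T F F T  ✗ fails (q ∨ ¬p)
  T F T F  ✗ fails (q ∨ ¬p)
  T F T T  ✗ fails (q ∨ ¬p)
  T T F F  ✓ satisfies all
  T T F T  ✓ satisfies all
  T T T F  ✗ fails (¬q ∨ ¬r)
  T T T T  ✗ fails (¬q ∨ ¬r)
3 of the 16 rows are models.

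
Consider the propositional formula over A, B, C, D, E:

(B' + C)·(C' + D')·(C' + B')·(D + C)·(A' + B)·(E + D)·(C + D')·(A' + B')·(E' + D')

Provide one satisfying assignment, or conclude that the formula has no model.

A: 0,  B: 0,  C: 1,  D: 0,  E: 1

Branch on B: set B = 0.
From the singleton clause (A'), A = 0.
Branch on C: set C = 1.
From the singleton clause (D'), D = 0.
From the singleton clause (E), E = 1.
All clauses are satisfied.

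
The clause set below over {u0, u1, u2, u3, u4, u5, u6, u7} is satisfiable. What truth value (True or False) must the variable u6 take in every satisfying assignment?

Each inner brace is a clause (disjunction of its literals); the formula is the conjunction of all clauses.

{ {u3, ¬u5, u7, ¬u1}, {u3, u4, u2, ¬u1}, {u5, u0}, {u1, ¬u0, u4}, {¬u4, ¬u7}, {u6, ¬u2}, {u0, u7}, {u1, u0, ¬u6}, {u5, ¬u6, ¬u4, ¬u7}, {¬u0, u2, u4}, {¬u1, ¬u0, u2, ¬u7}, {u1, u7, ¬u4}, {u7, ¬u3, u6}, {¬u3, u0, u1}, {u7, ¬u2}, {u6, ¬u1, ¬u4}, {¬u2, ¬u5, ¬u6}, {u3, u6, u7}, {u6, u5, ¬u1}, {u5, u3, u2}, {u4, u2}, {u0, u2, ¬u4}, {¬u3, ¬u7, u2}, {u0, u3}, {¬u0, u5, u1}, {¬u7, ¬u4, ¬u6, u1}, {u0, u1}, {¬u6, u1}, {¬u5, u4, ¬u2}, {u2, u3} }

True

Suppose u6 = False.
From the singleton clause (¬u2), u2 = False.
From the singleton clause (u4), u4 = True.
From the singleton clause (¬u7), u7 = False.
From the singleton clause (u0), u0 = True.
From the singleton clause (u1), u1 = True.
Now (¬u1) is unsatisfied and unit — conflict.
So every satisfying assignment has u6 = True.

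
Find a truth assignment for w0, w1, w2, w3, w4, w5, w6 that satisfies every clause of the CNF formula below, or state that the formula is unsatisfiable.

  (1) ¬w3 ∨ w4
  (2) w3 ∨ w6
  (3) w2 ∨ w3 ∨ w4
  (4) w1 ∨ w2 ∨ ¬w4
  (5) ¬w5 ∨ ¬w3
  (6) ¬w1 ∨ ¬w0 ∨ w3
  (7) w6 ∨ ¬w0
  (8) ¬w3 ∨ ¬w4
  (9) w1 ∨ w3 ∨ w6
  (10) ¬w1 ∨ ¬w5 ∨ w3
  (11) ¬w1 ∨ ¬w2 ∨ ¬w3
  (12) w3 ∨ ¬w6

Case w3 = False:
From the singleton clause (w6), w6 = True.
That conflicts with the unit clause (¬w6).
Backtrack on w3: now try w3 = True.
From the singleton clause (w4), w4 = True.
That conflicts with the unit clause (¬w4).
Either choice for w3 ends in contradiction.

UNSATISFIABLE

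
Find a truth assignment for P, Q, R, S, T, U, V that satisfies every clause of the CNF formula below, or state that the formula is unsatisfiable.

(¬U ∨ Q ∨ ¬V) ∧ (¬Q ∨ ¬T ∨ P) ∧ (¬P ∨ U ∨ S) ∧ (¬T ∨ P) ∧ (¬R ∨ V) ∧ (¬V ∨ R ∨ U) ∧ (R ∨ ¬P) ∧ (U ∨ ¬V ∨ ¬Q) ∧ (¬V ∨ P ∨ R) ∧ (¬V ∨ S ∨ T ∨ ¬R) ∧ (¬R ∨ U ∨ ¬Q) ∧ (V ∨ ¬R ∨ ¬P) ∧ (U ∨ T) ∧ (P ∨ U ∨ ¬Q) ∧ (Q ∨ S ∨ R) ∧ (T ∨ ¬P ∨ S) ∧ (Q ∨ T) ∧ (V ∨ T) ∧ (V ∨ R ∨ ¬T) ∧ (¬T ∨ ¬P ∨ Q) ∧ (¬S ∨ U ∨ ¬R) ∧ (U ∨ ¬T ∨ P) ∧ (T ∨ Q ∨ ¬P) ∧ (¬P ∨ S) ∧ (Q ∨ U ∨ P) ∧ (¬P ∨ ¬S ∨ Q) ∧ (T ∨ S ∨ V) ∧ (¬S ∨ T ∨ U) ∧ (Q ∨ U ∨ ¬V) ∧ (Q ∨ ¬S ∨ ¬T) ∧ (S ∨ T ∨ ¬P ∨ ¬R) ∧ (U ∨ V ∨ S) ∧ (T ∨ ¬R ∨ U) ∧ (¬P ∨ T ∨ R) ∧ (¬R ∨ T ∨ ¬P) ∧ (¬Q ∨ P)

P: True; Q: True; R: True; S: True; T: True; U: True; V: True

Branch on T: set T = True.
The clause (P) is unit, so P = True.
The clause (R) is unit, so R = True.
The clause (V) is unit, so V = True.
The clause (Q) is unit, so Q = True.
The clause (U) is unit, so U = True.
The clause (S) is unit, so S = True.
Every clause now holds.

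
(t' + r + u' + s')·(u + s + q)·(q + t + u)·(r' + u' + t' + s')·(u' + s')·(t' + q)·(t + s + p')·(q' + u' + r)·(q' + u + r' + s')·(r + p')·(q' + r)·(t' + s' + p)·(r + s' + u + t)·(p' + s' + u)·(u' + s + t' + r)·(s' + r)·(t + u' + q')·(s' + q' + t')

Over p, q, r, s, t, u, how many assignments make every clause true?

There are 2^6 = 64 truth assignments over (p, q, r, s, t, u).
Split on u. With u = 1, the clauses containing u are satisfied and u' drops from the rest; 4 of the 2^5 = 32 assignments to the other variables satisfy what remains.
With u = 0, by the same count on the reduced clause set, 3 assignments work.
Total: 4 + 3 = 7.

7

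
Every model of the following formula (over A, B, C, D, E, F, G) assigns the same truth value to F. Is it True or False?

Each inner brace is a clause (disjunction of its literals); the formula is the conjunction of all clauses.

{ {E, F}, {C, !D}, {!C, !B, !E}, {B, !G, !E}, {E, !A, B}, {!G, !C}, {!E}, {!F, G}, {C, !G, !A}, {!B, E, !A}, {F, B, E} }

True

Suppose F = false.
From the singleton clause (E), E = true.
Now (!E) is unsatisfied and unit — conflict.
So every satisfying assignment has F = True.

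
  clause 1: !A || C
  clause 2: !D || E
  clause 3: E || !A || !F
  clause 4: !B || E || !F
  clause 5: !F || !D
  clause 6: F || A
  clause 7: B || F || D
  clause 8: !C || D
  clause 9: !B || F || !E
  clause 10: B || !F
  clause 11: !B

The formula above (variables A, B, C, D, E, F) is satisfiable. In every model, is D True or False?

True

Suppose D = false.
From the singleton clause (!C), C = false.
From the singleton clause (!A), A = false.
From the singleton clause (F), F = true.
From the singleton clause (B), B = true.
Now (!B) is unsatisfied and unit — conflict.
So every satisfying assignment has D = True.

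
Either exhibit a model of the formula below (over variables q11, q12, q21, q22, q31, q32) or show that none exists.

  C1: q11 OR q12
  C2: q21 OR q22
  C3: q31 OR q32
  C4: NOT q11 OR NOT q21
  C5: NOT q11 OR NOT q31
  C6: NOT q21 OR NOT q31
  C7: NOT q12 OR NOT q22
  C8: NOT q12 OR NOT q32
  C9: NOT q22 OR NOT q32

UNSATISFIABLE

Case q11 = true:
The clause (NOT q21) is unit, so q21 = false.
The clause (q22) is unit, so q22 = true.
The clause (NOT q31) is unit, so q31 = false.
The clause (q32) is unit, so q32 = true.
Now (NOT q32) is unsatisfied and unit — conflict.
Backtrack on q11: now try q11 = false.
The clause (q12) is unit, so q12 = true.
The clause (NOT q22) is unit, so q22 = false.
The clause (q21) is unit, so q21 = true.
The clause (NOT q31) is unit, so q31 = false.
The clause (q32) is unit, so q32 = true.
Now (NOT q32) is unsatisfied and unit — conflict.
Either choice for q11 ends in contradiction.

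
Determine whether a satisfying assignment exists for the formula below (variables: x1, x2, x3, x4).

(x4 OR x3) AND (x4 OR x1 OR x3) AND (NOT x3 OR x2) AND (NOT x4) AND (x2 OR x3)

Yes, satisfiable

Unit clause (NOT x4) forces x4 = false.
Unit clause (x3) forces x3 = true.
Unit clause (x2) forces x2 = true.
Every clause is now satisfied; x1 is unconstrained.
A satisfying assignment: x1: false, x2: true, x3: true, x4: false.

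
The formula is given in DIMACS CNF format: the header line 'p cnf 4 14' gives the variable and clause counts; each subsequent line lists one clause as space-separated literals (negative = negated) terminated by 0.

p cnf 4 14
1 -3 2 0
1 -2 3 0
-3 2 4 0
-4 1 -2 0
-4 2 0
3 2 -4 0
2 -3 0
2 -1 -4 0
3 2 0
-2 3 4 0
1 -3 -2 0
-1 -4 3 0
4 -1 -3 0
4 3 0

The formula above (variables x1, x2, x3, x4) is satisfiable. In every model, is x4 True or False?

Suppose x4 = False.
(x3) alone gives x3 = True.
(x2) alone gives x2 = True.
(x1) alone gives x1 = True.
But (¬x1) is also a unit clause — contradiction.
So every satisfying assignment has x4 = True.

True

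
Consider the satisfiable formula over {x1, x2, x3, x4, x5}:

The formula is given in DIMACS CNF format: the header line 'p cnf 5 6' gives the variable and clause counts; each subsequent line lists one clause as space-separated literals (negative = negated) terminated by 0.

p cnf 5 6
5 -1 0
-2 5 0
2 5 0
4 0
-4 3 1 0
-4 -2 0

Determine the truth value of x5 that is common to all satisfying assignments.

True

Suppose x5 = False.
Unit clause (¬x1) forces x1 = False.
Unit clause (¬x2) forces x2 = False.
Now (x2) is unsatisfied and unit — conflict.
So every satisfying assignment has x5 = True.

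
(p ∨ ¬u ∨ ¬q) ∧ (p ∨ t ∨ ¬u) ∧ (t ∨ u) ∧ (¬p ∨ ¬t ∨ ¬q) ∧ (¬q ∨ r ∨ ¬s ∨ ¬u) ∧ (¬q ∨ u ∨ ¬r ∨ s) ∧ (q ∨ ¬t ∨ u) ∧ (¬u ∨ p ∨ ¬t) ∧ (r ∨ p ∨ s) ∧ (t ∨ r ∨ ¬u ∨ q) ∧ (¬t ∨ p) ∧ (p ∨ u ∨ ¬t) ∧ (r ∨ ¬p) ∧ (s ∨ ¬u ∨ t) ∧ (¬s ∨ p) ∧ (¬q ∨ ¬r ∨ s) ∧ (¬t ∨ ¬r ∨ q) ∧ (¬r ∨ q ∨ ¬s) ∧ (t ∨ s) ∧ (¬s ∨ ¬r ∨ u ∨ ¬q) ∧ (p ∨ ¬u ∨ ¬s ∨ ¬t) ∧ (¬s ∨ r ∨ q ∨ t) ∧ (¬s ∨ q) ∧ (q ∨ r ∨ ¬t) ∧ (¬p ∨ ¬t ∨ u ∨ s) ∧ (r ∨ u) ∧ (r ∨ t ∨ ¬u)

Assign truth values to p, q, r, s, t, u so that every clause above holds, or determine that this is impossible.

Branch on t: set t = False.
The clause (u) is unit, so u = True.
The clause (p) is unit, so p = True.
The clause (r) is unit, so r = True.
The clause (s) is unit, so s = True.
The clause (q) is unit, so q = True.
Every clause now holds.

p: True,  q: True,  r: True,  s: True,  t: False,  u: True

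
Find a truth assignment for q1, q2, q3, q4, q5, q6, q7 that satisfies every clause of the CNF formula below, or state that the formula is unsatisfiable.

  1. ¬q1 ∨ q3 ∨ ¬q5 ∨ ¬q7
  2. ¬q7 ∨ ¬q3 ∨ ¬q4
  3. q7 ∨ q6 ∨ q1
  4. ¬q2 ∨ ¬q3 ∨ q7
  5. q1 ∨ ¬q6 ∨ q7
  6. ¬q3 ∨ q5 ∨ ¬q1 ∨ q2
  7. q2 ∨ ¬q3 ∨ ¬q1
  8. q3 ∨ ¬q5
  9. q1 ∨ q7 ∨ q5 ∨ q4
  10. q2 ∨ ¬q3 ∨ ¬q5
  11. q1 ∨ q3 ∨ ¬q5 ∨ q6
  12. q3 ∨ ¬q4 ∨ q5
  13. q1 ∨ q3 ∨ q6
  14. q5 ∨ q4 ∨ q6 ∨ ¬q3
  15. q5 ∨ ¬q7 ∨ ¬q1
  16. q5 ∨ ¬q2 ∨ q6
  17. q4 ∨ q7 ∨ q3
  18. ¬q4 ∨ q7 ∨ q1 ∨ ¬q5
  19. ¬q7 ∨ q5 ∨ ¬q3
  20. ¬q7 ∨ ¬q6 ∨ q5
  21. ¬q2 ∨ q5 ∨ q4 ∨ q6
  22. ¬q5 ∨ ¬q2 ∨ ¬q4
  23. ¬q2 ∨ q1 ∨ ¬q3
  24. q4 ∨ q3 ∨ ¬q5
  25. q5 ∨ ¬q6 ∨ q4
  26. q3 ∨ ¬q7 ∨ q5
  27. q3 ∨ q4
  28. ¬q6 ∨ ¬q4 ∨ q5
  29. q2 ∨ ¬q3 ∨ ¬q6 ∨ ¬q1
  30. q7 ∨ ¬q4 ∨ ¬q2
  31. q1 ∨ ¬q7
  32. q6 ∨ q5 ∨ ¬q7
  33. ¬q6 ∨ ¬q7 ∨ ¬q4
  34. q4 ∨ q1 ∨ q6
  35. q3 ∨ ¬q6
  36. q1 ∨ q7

Branch on q3: set q3 = True.
Branch on q7: set q7 = True.
From the singleton clause (¬q4), q4 = False.
From the singleton clause (q5), q5 = True.
From the singleton clause (q2), q2 = True.
From the singleton clause (q1), q1 = True.
No clause remains; q6 is free.

q1=True, q2=True, q3=True, q4=False, q5=True, q6=True, q7=True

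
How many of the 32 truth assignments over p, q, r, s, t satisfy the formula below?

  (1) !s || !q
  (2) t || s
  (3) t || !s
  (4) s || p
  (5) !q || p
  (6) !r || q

5

There are 2^5 = 32 truth assignments over (p, q, r, s, t).
Split on s. With s = true, the clauses containing s are satisfied and !s drops from the rest; 2 of the 2^4 = 16 assignments to the other variables satisfy what remains.
With s = false, by the same count on the reduced clause set, 3 assignments work.
(One model: p=F, q=F, r=F, s=T, t=T.)
Total: 2 + 3 = 5.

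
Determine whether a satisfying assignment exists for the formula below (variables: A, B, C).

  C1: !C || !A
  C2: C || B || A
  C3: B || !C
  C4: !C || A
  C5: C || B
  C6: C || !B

Unsatisfiable

Try C = false.
From the singleton clause (B), B = true.
But (!B) is also a unit clause — contradiction.
So C must be the other value — set C = true.
From the singleton clause (!A), A = false.
But (A) is also a unit clause — contradiction.
Either choice for C ends in contradiction.
No assignment satisfies every clause.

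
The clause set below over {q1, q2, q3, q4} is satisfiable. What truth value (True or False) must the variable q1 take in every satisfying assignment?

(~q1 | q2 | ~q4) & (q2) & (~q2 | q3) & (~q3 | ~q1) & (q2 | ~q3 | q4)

Suppose q1 = 1.
From the singleton clause (q2), q2 = 1.
From the singleton clause (q3), q3 = 1.
But (~q3) is also a unit clause — contradiction.
So every satisfying assignment has q1 = False.

False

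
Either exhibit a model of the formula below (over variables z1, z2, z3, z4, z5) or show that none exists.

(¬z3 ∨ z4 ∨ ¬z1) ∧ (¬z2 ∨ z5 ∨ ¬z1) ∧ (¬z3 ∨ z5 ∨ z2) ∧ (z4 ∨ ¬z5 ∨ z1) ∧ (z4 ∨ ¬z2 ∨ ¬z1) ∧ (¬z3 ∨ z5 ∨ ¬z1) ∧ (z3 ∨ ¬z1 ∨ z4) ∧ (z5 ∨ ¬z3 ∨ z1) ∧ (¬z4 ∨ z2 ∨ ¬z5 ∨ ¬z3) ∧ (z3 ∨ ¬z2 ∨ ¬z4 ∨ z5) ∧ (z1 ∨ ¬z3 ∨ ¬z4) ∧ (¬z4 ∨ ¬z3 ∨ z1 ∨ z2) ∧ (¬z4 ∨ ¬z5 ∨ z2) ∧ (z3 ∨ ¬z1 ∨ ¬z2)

Try z3 = False.
Try z1 = False.
Try z4 = True.
Try z2 = True.
From the singleton clause (z5), z5 = True.
All clauses are satisfied.

z1 ↦ False, z2 ↦ True, z3 ↦ False, z4 ↦ True, z5 ↦ True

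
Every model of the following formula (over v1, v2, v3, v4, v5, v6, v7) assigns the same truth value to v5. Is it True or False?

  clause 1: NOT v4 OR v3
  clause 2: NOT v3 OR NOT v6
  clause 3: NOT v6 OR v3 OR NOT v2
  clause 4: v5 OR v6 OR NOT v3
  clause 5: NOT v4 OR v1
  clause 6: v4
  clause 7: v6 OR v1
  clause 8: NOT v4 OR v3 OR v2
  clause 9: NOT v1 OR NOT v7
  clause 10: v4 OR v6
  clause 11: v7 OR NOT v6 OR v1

Suppose v5 = false.
From the singleton clause (v4), v4 = true.
From the singleton clause (v3), v3 = true.
From the singleton clause (NOT v6), v6 = false.
But (v6) is also a unit clause — contradiction.
So every satisfying assignment has v5 = True.

True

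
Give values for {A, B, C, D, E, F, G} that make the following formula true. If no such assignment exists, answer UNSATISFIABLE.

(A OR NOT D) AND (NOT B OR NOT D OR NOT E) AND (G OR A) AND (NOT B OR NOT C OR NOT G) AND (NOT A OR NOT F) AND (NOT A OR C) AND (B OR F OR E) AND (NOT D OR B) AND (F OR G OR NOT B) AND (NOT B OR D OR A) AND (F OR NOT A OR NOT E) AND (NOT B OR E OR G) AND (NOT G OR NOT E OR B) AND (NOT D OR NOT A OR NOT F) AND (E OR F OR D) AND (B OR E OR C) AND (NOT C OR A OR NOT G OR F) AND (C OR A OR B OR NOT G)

Case A = false:
Unit clause (NOT D) forces D = false.
Unit clause (G) forces G = true.
Unit clause (NOT B) forces B = false.
Unit clause (NOT E) forces E = false.
Unit clause (F) forces F = true.
Unit clause (C) forces C = true.
This assignment satisfies each clause.

A ↦ false, B ↦ false, C ↦ true, D ↦ false, E ↦ false, F ↦ true, G ↦ true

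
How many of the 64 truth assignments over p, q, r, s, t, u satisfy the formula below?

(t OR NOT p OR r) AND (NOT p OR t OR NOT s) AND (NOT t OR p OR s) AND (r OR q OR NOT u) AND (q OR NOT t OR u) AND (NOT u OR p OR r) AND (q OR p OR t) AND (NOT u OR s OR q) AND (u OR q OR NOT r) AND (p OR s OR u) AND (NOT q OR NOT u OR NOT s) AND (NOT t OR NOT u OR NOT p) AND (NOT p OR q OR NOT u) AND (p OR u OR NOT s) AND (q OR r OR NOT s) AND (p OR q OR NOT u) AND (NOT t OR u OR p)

There are 2^6 = 64 truth assignments over (p, q, r, s, t, u).
Split on r. With r = true, the clauses containing r are satisfied and NOT r drops from the rest; 5 of the 2^5 = 32 assignments to the other variables satisfy what remains.
With r = false, by the same count on the reduced clause set, 2 assignments work.
(One model: p=F, q=T, r=T, s=F, t=F, u=T.)
Total: 5 + 2 = 7.

7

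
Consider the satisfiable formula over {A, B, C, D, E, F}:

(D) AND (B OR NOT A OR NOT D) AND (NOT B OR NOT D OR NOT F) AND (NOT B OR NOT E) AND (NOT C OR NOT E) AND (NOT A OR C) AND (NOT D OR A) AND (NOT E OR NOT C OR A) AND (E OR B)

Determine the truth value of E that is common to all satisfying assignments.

Suppose E = true.
(D) alone gives D = true.
(NOT B) alone gives B = false.
(NOT A) alone gives A = false.
Now (A) is unsatisfied and unit — conflict.
So every satisfying assignment has E = False.

False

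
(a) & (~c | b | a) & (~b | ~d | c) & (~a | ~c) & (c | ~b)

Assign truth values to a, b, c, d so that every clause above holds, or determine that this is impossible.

Unit clause (a) forces a = 1.
Unit clause (~c) forces c = 0.
Unit clause (~b) forces b = 0.
Every clause is now satisfied; d is unconstrained.

a=1, b=0, c=0, d=0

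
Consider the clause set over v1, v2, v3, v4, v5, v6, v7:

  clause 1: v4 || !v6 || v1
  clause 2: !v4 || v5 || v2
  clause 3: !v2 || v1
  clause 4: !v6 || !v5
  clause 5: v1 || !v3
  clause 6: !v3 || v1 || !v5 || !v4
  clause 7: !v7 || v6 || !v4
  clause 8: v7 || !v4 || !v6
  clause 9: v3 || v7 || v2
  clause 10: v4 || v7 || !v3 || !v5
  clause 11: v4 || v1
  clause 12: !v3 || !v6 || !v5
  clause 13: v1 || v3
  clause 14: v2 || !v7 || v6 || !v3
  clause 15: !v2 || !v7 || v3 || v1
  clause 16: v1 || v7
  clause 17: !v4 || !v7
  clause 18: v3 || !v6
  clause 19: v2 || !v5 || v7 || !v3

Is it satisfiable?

Yes, satisfiable

Try v2 = true.
(v1) alone gives v1 = true.
Try v6 = false.
Try v7 = false.
Try v4 = false.
Try v3 = false.
All clauses hold; v5 can take either value.
A satisfying assignment: v1=true; v2=true; v3=false; v4=false; v5=false; v6=false; v7=false.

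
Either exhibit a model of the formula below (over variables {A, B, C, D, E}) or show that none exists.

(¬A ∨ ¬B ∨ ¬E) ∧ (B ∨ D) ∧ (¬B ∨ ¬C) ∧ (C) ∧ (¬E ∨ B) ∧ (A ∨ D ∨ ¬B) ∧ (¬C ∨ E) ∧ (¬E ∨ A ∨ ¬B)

UNSATISFIABLE

Unit clause (C) forces C = True.
Unit clause (¬B) forces B = False.
Unit clause (D) forces D = True.
Unit clause (¬E) forces E = False.
But (E) is also a unit clause — contradiction.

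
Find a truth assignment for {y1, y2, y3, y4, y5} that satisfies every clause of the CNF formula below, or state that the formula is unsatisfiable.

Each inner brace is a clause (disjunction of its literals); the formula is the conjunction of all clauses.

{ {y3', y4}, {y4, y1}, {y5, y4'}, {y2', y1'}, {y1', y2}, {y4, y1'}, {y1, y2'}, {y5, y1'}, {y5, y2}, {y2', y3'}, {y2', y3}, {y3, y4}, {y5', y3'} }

Try y3 = 0.
Unit clause (y2') forces y2 = 0.
Unit clause (y1') forces y1 = 0.
Unit clause (y4) forces y4 = 1.
Unit clause (y5) forces y5 = 1.
This assignment satisfies each clause.

y1=0, y2=0, y3=0, y4=1, y5=1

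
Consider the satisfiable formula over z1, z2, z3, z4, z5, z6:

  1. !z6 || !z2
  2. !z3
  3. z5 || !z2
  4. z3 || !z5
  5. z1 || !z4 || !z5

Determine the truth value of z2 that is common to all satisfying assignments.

Suppose z2 = true.
The clause (!z6) is unit, so z6 = false.
The clause (!z3) is unit, so z3 = false.
The clause (z5) is unit, so z5 = true.
That conflicts with the unit clause (!z5).
So every satisfying assignment has z2 = False.

False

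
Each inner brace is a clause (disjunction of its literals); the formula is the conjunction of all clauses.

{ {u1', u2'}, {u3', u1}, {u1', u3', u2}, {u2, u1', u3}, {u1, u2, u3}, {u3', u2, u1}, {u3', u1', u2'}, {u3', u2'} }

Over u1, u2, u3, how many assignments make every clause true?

There are 2^3 = 8 truth assignments over (u1, u2, u3).
Check each against the 8 clauses (columns in the order u1, u2, u3):
  F F F  ✗ fails (u1 + u2 + u3)
  F F T  ✗ fails (u3' + u1)
  F T F  ✓ satisfies all
  F T T  ✗ fails (u3' + u1)
  T F F  ✗ fails (u2 + u1' + u3)
  T F T  ✗ fails (u1' + u3' + u2)
  T T F  ✗ fails (u1' + u2')
  T T T  ✗ fails (u1' + u2')
1 of the 8 rows is a model.

1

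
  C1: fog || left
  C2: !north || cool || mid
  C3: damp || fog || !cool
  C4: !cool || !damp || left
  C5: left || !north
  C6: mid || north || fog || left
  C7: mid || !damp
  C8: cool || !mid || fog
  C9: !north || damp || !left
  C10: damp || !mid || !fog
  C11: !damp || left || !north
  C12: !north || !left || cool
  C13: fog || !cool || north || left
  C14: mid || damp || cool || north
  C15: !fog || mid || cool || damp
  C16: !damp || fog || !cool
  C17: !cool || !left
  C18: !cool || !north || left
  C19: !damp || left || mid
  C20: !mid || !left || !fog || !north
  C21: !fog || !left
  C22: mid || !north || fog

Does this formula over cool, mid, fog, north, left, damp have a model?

Case fog = true:
The clause (!left) is unit, so left = false.
The clause (!north) is unit, so north = false.
Case cool = false:
Case mid = true:
The clause (damp) is unit, so damp = true.
Every clause now holds.
A satisfying assignment: cool: false; mid: true; fog: true; north: false; left: false; damp: true.

Yes, satisfiable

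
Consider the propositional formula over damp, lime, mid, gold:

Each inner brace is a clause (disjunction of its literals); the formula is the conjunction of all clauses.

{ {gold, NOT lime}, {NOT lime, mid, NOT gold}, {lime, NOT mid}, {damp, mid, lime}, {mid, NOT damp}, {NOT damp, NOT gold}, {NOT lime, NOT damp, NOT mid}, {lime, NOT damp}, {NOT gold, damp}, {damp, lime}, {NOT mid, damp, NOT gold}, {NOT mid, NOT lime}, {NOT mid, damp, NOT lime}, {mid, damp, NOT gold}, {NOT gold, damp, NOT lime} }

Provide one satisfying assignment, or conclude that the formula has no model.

Try gold = true.
From the singleton clause (NOT damp), damp = false.
That conflicts with the unit clause (damp).
Undo gold and try gold = false.
From the singleton clause (NOT lime), lime = false.
From the singleton clause (NOT mid), mid = false.
From the singleton clause (damp), damp = true.
That conflicts with the unit clause (NOT damp).
Both values of gold lead to a conflict.

UNSATISFIABLE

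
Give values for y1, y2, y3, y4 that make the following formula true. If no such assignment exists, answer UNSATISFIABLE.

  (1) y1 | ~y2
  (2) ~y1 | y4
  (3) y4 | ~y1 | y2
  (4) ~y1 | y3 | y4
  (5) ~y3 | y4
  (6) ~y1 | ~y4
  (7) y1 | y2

Suppose y1 = 1.
From the singleton clause (y4), y4 = 1.
But (~y4) is also a unit clause — contradiction.
Undo y1 and try y1 = 0.
From the singleton clause (~y2), y2 = 0.
But (y2) is also a unit clause — contradiction.
Neither y1 = 1 nor y1 = 0 works.

UNSATISFIABLE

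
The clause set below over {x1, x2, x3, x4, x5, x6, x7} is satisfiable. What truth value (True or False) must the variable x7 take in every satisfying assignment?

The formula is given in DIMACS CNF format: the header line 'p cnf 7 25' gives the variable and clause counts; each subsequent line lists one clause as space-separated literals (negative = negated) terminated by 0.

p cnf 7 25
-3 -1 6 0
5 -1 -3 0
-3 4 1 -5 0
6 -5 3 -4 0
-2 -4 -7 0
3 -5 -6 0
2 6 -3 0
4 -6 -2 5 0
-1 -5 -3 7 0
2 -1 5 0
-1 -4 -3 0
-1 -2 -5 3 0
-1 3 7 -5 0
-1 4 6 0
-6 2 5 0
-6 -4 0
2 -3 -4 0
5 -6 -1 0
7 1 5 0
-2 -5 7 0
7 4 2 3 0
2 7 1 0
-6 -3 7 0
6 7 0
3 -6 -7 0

Suppose x7 = False.
(x6) alone gives x6 = True.
(¬x4) alone gives x4 = False.
(¬x3) alone gives x3 = False.
(¬x5) alone gives x5 = False.
(¬x2) alone gives x2 = False.
Now (x2) is unsatisfied and unit — conflict.
So every satisfying assignment has x7 = True.

True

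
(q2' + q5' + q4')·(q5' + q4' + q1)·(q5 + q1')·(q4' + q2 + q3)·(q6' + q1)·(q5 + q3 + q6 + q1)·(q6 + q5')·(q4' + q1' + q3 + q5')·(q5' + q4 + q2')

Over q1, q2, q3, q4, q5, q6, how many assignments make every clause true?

7

There are 2^6 = 64 truth assignments over (q1, q2, q3, q4, q5, q6).
Split on q5. With q5 = 1, the clauses containing q5 are satisfied and q5' drops from the rest; 3 of the 2^5 = 32 assignments to the other variables satisfy what remains.
With q5 = 0, by the same count on the reduced clause set, 4 assignments work.
Total: 3 + 4 = 7.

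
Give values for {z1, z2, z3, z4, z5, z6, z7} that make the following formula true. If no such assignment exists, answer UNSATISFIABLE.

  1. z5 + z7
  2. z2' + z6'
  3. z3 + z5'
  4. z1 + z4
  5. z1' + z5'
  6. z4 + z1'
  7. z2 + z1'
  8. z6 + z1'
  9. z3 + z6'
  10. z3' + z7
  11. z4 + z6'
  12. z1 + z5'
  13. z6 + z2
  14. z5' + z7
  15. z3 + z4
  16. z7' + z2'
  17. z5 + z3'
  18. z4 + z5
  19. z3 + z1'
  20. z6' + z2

UNSATISFIABLE

Branch on z5: set z5 = 1.
(z3) alone gives z3 = 1.
(z1') alone gives z1 = 0.
Now (z1) is unsatisfied and unit — conflict.
That branch fails; take z5 = 0 instead.
(z7) alone gives z7 = 1.
(z2') alone gives z2 = 0.
(z1') alone gives z1 = 0.
(z4) alone gives z4 = 1.
(z6) alone gives z6 = 1.
Now (z6') is unsatisfied and unit — conflict.
Both values of z5 lead to a conflict.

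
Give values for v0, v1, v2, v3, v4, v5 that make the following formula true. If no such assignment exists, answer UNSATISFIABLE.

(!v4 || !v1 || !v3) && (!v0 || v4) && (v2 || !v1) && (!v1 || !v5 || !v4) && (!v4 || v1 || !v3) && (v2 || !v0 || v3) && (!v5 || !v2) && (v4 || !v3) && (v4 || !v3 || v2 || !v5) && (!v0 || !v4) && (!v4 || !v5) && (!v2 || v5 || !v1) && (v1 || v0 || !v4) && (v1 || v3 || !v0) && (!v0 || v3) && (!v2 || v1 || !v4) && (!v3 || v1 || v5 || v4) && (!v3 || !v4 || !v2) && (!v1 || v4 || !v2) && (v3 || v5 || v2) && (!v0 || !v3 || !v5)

Case v0 = false:
Case v2 = true:
(!v5) alone gives v5 = false.
(!v1) alone gives v1 = false.
(!v4) alone gives v4 = false.
(!v3) alone gives v3 = false.
Every clause now holds.

v0=false,  v1=false,  v2=true,  v3=false,  v4=false,  v5=false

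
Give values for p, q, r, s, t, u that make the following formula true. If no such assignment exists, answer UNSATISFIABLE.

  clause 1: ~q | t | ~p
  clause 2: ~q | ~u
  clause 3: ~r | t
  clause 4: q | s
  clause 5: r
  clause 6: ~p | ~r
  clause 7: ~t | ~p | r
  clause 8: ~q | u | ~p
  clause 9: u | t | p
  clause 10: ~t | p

UNSATISFIABLE

Unit clause (r) forces r = 1.
Unit clause (t) forces t = 1.
Unit clause (~p) forces p = 0.
But (p) is also a unit clause — contradiction.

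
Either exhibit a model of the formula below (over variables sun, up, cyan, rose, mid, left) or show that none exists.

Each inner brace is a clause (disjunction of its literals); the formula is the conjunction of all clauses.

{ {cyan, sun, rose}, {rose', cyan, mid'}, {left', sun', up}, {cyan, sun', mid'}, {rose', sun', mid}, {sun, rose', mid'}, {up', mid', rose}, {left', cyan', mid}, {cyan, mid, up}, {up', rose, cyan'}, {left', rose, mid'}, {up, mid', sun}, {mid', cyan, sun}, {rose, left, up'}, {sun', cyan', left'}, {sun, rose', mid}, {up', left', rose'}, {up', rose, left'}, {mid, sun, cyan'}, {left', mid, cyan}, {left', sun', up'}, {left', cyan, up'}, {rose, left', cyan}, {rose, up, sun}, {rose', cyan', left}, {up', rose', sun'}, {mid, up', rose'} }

sun ↦ 1,  up ↦ 0,  cyan ↦ 1,  rose ↦ 0,  mid ↦ 1,  left ↦ 0

Case cyan = 1:
Case left = 0:
Unit clause (rose') forces rose = 0.
Unit clause (up') forces up = 0.
Unit clause (sun) forces sun = 1.
All clauses hold; mid can take either value.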